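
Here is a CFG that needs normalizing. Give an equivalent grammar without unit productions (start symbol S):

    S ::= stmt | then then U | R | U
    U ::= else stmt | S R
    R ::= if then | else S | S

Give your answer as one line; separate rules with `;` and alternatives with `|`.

Unit pairs: R ⇒* {S, U}; S ⇒* {R, U}.
For every A with A ⇒* B via unit rules, add B's non-unit alternatives to A; then delete every rule of the form X → Y.

S ::= else stmt | S R | stmt | then then U | if then | else S; U ::= else stmt | S R; R ::= else stmt | S R | stmt | then then U | if then | else S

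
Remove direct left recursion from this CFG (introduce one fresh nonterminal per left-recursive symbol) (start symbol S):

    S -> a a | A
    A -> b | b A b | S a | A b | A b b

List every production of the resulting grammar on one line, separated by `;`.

Directly left-recursive nonterminal: A.
For A: α = {b, b b}, β = {b, b A b, S a}. Rewrite as A → β A' and A' → α A' | ε.

S -> a a | A; A -> b A' | b A b A' | S a A'; A' -> b A' | b b A' | ε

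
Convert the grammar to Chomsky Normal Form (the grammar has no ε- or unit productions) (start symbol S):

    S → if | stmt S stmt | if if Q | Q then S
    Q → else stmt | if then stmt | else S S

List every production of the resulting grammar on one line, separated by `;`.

Introduce a nonterminal for each terminal appearing in a rule of length ≥ 2: X1 → stmt, X2 → if, X3 → then, X4 → else.
Binarize each right-hand side of length ≥ 3 by chaining fresh nonterminals (Y1, Y2, …): affected rules were S → X1 S X1; S → X2 X2 Q; S → Q X3 S; Q → X2 X3 X1.

S → if | X1 Y1 | X2 Y2 | Q Y3; Q → X4 X1 | X2 Y4 | X4 Y5; X1 → stmt; X2 → if; X3 → then; X4 → else; Y1 → S X1; Y2 → X2 Q; Y3 → X3 S; Y4 → X3 X1; Y5 → S S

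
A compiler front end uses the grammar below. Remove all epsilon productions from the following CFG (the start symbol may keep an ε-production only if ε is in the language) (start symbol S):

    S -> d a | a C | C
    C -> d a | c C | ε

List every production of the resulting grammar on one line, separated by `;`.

S -> d a | a C | a | C | ε; C -> d a | c C | c

The nullable symbols are {C, S}.
ε ∈ L(G) since S is nullable, so keep S → ε.
For each production, add variants omitting each subset of nullable occurrences: S → a C gives a C | a. C → c C gives c C | c.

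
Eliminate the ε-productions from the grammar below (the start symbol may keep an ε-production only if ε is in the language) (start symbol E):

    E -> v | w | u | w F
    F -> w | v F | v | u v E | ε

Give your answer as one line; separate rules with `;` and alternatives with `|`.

E -> v | w | u | w F; F -> w | v F | v | u v E

The nullable symbols are {F}.
ε ∉ L(G), so no ε-production is kept.
Add the nullable-subset variants: F → v F gives v F | v.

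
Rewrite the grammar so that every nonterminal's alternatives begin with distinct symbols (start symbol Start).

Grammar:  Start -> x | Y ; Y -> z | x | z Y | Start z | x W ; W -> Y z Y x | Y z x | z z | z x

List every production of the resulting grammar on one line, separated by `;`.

Start -> x | Y; Y -> Start z | z Y1 | x Y2; W -> Y z W1 | z W2; Y1 -> ε | Y; Y2 -> ε | W; W1 -> Y x | x; W2 -> z | x

Y has alternatives sharing prefix 'z': factor to Y → z Y1 with Y1 → ε | Y.
Y has alternatives sharing prefix 'x': factor to Y → x Y2 with Y2 → ε | W.
W has alternatives sharing prefix 'Y z': factor to W → Y z W1 with W1 → Y x | x.
W has alternatives sharing prefix 'z': factor to W → z W2 with W2 → z | x.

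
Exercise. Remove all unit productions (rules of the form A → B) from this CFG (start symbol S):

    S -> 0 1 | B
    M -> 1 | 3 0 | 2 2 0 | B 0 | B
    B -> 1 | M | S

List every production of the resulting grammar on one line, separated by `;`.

Unit pairs: B ⇒* {M, S}; M ⇒* {B, S}; S ⇒* {B, M}.
Replace each nonterminal's rules with the union of the non-unit rules of every nonterminal it unit-derives.

S -> 1 | 0 1 | 3 0 | 2 2 0 | B 0; M -> 1 | 0 1 | 3 0 | 2 2 0 | B 0; B -> 1 | 0 1 | 3 0 | 2 2 0 | B 0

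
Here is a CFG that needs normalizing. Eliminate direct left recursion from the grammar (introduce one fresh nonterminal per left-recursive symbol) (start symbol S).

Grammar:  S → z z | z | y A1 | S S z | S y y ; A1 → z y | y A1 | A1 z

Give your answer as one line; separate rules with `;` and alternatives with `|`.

Left recursion appears on S, A1.
For S: α = {S z, y y}, β = {z z, z, y A1}. Rewrite as S → β S' and S' → α S' | ε.
For A1: α = {z}, β = {z y, y A1}. Rewrite as A1 → β A1' and A1' → α A1' | ε.

S → z z S' | z S' | y A1 S'; A1 → z y A1' | y A1 A1'; S' → S z S' | y y S' | ε; A1' → z A1' | ε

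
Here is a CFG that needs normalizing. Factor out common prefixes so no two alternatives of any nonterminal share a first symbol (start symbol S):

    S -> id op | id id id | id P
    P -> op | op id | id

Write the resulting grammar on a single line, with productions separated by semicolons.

S -> id S'; P -> id | op P'; S' -> op | id id | P; P' -> ε | id

S has alternatives sharing prefix 'id': factor to S → id S' with S' → op | id id | P.
P has alternatives sharing prefix 'op': factor to P → op P' with P' → ε | id.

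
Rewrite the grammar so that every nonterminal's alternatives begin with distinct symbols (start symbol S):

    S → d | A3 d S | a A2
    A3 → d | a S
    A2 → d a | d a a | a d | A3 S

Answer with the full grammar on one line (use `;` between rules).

S → d | A3 d S | a A2; A3 → d | a S; A2 → a d | A3 S | d a A2'; A2' → ε | a

A2 has alternatives sharing prefix 'd a': factor to A2 → d a A2' with A2' → ε | a.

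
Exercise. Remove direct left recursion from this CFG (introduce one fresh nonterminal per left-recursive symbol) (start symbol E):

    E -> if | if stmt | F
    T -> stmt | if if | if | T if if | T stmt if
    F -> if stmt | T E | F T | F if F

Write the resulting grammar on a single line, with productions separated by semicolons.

E -> if | if stmt | F; T -> stmt T' | if if T' | if T'; F -> if stmt F' | T E F'; T' -> if if T' | stmt if T' | ε; F' -> T F' | if F F' | ε

Left recursion appears on T, F.
For T: α = {if if, stmt if}, β = {stmt, if if, if}. Rewrite as T → β T' and T' → α T' | ε.
For F: α = {T, if F}, β = {if stmt, T E}. Rewrite as F → β F' and F' → α F' | ε.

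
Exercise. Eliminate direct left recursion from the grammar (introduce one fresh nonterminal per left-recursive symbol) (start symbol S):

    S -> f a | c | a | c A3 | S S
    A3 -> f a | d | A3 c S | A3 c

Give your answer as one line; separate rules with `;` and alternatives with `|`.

Left recursion appears on S, A3.
For S: α = {S}, β = {f a, c, a, c A3}. Rewrite as S → β S' and S' → α S' | ε.
For A3: α = {c S, c}, β = {f a, d}. Rewrite as A3 → β A3' and A3' → α A3' | ε.

S -> f a S' | c S' | a S' | c A3 S'; A3 -> f a A3' | d A3'; S' -> S S' | ε; A3' -> c S A3' | c A3' | ε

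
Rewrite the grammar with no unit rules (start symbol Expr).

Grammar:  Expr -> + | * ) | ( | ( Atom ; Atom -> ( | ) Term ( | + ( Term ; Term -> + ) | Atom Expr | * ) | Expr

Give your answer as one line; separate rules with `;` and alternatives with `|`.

Expr -> + | * ) | ( | ( Atom; Atom -> ( | ) Term ( | + ( Term; Term -> + ) | Atom Expr | * ) | + | ( | ( Atom

Unit pairs: Term ⇒* {Expr}.
Replace each nonterminal's rules with the union of the non-unit rules of every nonterminal it unit-derives.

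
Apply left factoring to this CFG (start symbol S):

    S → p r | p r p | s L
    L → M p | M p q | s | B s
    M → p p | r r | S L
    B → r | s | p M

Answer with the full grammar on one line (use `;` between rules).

S has alternatives sharing prefix 'p r': factor to S → p r S' with S' → ε | p.
L has alternatives sharing prefix 'M p': factor to L → M p L' with L' → ε | q.

S → s L | p r S'; L → s | B s | M p L'; M → p p | r r | S L; B → r | s | p M; S' → ε | p; L' → ε | q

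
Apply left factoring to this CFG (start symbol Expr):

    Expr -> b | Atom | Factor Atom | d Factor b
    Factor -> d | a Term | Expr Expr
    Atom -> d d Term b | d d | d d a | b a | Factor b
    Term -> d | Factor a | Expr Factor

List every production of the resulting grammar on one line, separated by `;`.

Atom has alternatives sharing prefix 'd d': factor to Atom → d d Atom1 with Atom1 → Term b | ε | a.

Expr -> b | Atom | Factor Atom | d Factor b; Factor -> d | a Term | Expr Expr; Atom -> b a | Factor b | d d Atom1; Term -> d | Factor a | Expr Factor; Atom1 -> Term b | eps | a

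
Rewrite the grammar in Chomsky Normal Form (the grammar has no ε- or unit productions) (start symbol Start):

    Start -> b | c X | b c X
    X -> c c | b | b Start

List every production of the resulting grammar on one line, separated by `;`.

Start -> b | X1 X | X2 Y1; X -> X1 X1 | b | X2 Start; X1 -> c; X2 -> b; Y1 -> X1 X

Introduce a nonterminal for each terminal appearing in a rule of length ≥ 2: X1 → c, X2 → b.
Binarize each right-hand side of length ≥ 3 by chaining fresh nonterminals (Y1, Y2, …): affected rules were Start → X2 X1 X.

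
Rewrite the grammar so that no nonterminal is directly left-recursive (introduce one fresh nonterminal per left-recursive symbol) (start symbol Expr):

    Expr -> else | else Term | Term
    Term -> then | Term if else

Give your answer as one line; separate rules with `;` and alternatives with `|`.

Left recursion appears on Term.
For Term: α = {if else}, β = {then}. Rewrite as Term → β Term1 and Term1 → α Term1 | ε.

Expr -> else | else Term | Term; Term -> then Term1; Term1 -> if else Term1 | ε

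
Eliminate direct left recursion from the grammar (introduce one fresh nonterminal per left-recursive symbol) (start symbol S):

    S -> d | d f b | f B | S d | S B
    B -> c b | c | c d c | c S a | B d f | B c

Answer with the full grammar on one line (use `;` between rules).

S -> d S' | d f b S' | f B S'; B -> c b B' | c B' | c d c B' | c S a B'; S' -> d S' | B S' | ε; B' -> d f B' | c B' | ε

Directly left-recursive nonterminals: S, B.
For S: α = {d, B}, β = {d, d f b, f B}. Rewrite as S → β S' and S' → α S' | ε.
For B: α = {d f, c}, β = {c b, c, c d c, c S a}. Rewrite as B → β B' and B' → α B' | ε.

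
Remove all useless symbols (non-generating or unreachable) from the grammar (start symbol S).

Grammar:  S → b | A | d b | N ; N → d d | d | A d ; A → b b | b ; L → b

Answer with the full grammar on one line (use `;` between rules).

Generating nonterminals: {A, L, N, S}.
Reachable from S after that: {A, N, S}.
Removed useless symbols: {L} and every production mentioning them.

S → b | A | d b | N; N → d d | d | A d; A → b b | b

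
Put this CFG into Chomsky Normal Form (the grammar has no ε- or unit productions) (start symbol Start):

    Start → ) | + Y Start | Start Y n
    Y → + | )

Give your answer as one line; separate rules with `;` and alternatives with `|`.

Introduce a nonterminal for each terminal appearing in a rule of length ≥ 2: X1 → +, X2 → n.
Binarize each right-hand side of length ≥ 3 by chaining fresh nonterminals (Y1, Y2, …): affected rules were Start → X1 Y Start; Start → Start Y X2.

Start → ) | X1 Y1 | Start Y2; Y → + | ); X1 → +; X2 → n; Y1 → Y Start; Y2 → Y X2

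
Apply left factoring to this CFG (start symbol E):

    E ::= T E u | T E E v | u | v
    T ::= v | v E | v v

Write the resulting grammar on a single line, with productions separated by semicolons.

E ::= u | v | T E E'; T ::= v T'; E' ::= u | E v; T' ::= ε | E | v

E has alternatives sharing prefix 'T E': factor to E → T E E' with E' → u | E v.
T has alternatives sharing prefix 'v': factor to T → v T' with T' → ε | E | v.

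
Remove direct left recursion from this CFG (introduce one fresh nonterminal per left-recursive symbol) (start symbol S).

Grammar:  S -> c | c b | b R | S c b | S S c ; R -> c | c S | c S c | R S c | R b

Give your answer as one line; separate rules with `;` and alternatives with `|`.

S, R are directly left-recursive.
For S: α = {c b, S c}, β = {c, c b, b R}. Rewrite as S → β S' and S' → α S' | ε.
For R: α = {S c, b}, β = {c, c S, c S c}. Rewrite as R → β R' and R' → α R' | ε.

S -> c S' | c b S' | b R S'; R -> c R' | c S R' | c S c R'; S' -> c b S' | S c S' | ε; R' -> S c R' | b R' | ε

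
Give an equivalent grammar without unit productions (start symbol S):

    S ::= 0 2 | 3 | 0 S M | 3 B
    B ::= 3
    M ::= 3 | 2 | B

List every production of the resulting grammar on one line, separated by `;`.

Unit pairs: M ⇒* {B}.
Replace each nonterminal's rules with the union of the non-unit rules of every nonterminal it unit-derives.

S ::= 0 2 | 3 | 0 S M | 3 B; B ::= 3; M ::= 3 | 2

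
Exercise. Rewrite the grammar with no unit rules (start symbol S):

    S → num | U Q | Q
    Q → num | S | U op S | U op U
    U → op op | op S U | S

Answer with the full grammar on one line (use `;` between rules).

S → num | U Q | U op S | U op U; Q → num | U Q | U op S | U op U; U → op op | op S U | num | U Q | U op S | U op U

Unit pairs: Q ⇒* {S}; S ⇒* {Q}; U ⇒* {Q, S}.
For each unit pair (A, B), copy every non-unit production of B to A, then drop all unit productions.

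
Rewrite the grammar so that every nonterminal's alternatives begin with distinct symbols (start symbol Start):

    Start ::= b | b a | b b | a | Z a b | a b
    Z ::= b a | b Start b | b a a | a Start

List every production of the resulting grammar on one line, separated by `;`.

Start has alternatives sharing prefix 'b': factor to Start → b Start1 with Start1 → ε | a | b.
Start has alternatives sharing prefix 'a': factor to Start → a Start2 with Start2 → ε | b.
Z has alternatives sharing prefix 'b': factor to Z → b Z1 with Z1 → a | Start b | a a.
Z1 has alternatives sharing prefix 'a': factor to Z1 → a Z11 with Z11 → ε | a.

Start ::= Z a b | b Start1 | a Start2; Z ::= a Start | b Z1; Start1 ::= ε | a | b; Start2 ::= ε | b; Z1 ::= Start b | a Z11; Z11 ::= ε | a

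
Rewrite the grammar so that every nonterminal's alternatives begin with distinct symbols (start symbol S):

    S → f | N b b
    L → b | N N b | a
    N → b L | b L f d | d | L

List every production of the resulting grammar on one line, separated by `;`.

N has alternatives sharing prefix 'b L': factor to N → b L N' with N' → ε | f d.

S → f | N b b; L → b | N N b | a; N → d | L | b L N'; N' → epsilon | f d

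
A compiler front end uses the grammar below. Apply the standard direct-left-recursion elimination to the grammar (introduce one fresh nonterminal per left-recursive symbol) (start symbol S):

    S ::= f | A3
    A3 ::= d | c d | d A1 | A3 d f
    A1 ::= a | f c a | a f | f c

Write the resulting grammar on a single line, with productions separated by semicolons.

Left recursion appears on A3.
For A3: α = {d f}, β = {d, c d, d A1}. Rewrite as A3 → β A3' and A3' → α A3' | ε.

S ::= f | A3; A3 ::= d A3' | c d A3' | d A1 A3'; A1 ::= a | f c a | a f | f c; A3' ::= d f A3' | ε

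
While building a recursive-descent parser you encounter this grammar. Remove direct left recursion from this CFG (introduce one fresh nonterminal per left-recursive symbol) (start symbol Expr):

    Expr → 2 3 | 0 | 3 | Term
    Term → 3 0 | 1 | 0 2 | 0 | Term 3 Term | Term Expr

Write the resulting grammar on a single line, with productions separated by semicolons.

Directly left-recursive nonterminal: Term.
For Term: α = {3 Term, Expr}, β = {3 0, 1, 0 2, 0}. Rewrite as Term → β Term1 and Term1 → α Term1 | ε.

Expr → 2 3 | 0 | 3 | Term; Term → 3 0 Term1 | 1 Term1 | 0 2 Term1 | 0 Term1; Term1 → 3 Term Term1 | Expr Term1 | ε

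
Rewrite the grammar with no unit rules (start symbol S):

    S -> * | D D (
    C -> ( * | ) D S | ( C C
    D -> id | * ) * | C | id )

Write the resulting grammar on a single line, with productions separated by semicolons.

S -> * | D D (; C -> ( * | ) D S | ( C C; D -> ( * | ) D S | ( C C | id | * ) * | id )

Unit pairs: D ⇒* {C}.
For each unit pair (A, B), copy every non-unit production of B to A, then drop all unit productions.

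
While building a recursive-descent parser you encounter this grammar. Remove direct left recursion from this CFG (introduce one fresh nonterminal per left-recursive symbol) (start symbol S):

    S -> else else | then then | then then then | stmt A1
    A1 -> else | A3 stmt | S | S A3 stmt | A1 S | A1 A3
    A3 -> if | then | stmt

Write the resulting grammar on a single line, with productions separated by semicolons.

S -> else else | then then | then then then | stmt A1; A1 -> else A1' | A3 stmt A1' | S A1' | S A3 stmt A1'; A3 -> if | then | stmt; A1' -> S A1' | A3 A1' | ε

Directly left-recursive nonterminal: A1.
For A1: α = {S, A3}, β = {else, A3 stmt, S, S A3 stmt}. Rewrite as A1 → β A1' and A1' → α A1' | ε.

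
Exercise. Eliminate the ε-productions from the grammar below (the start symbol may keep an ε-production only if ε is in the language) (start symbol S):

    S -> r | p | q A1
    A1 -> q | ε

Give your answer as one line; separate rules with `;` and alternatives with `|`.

S -> r | p | q A1 | q; A1 -> q

Nullable nonterminals: {A1}.
ε ∉ L(G), so no ε-production is kept.
Add the nullable-subset variants: S → q A1 gives q A1 | q.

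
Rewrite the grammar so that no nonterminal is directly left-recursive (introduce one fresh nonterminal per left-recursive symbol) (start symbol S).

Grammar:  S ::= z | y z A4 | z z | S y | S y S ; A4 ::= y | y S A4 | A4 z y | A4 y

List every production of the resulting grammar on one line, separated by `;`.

Left recursion appears on S, A4.
For S: α = {y, y S}, β = {z, y z A4, z z}. Rewrite as S → β S' and S' → α S' | ε.
For A4: α = {z y, y}, β = {y, y S A4}. Rewrite as A4 → β A4' and A4' → α A4' | ε.

S ::= z S' | y z A4 S' | z z S'; A4 ::= y A4' | y S A4 A4'; S' ::= y S' | y S S' | epsilon; A4' ::= z y A4' | y A4' | epsilon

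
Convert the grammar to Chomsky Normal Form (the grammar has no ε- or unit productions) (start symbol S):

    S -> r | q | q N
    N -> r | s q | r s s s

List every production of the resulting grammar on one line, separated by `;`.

S -> r | q | X1 N; N -> r | X2 X1 | X3 Y1; X1 -> q; X2 -> s; X3 -> r; Y1 -> X2 Y2; Y2 -> X2 X2

Introduce a nonterminal for each terminal appearing in a rule of length ≥ 2: X1 → q, X2 → s, X3 → r.
Binarize each right-hand side of length ≥ 3 by chaining fresh nonterminals (Y1, Y2, …): affected rules were N → X3 X2 X2 X2.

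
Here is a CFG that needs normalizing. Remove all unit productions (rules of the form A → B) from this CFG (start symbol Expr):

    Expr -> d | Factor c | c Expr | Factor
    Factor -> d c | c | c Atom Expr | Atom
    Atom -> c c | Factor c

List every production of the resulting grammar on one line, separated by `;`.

Expr -> c c | Factor c | d c | c | c Atom Expr | d | c Expr; Factor -> c c | Factor c | d c | c | c Atom Expr; Atom -> c c | Factor c

Unit pairs: Expr ⇒* {Atom, Factor}; Factor ⇒* {Atom}.
For each unit pair (A, B), copy every non-unit production of B to A, then drop all unit productions.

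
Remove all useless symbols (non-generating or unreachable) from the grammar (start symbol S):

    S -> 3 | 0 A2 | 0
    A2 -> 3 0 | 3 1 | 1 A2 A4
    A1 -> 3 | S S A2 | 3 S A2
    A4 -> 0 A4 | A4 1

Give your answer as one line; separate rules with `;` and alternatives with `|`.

S -> 3 | 0 A2 | 0; A2 -> 3 0 | 3 1

Generating nonterminals: {A1, A2, S}.
Reachable from S after that: {A2, S}.
Removed useless symbols: {A1, A4} and every production mentioning them.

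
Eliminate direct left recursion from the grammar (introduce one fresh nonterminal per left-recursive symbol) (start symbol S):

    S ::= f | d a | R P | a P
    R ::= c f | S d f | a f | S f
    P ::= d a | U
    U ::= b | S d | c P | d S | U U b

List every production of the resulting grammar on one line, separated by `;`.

Directly left-recursive nonterminal: U.
For U: α = {U b}, β = {b, S d, c P, d S}. Rewrite as U → β U' and U' → α U' | ε.

S ::= f | d a | R P | a P; R ::= c f | S d f | a f | S f; P ::= d a | U; U ::= b U' | S d U' | c P U' | d S U'; U' ::= U b U' | ε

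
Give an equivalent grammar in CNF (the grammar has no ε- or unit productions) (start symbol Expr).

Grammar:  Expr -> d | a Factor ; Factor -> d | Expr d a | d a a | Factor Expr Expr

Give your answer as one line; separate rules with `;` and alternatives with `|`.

Introduce a nonterminal for each terminal appearing in a rule of length ≥ 2: X1 → a, X2 → d.
Binarize each right-hand side of length ≥ 3 by chaining fresh nonterminals (Y1, Y2, …): affected rules were Factor → Expr X2 X1; Factor → X2 X1 X1; Factor → Factor Expr Expr.

Expr -> d | X1 Factor; Factor -> d | Expr Y1 | X2 Y2 | Factor Y3; X1 -> a; X2 -> d; Y1 -> X2 X1; Y2 -> X1 X1; Y3 -> Expr Expr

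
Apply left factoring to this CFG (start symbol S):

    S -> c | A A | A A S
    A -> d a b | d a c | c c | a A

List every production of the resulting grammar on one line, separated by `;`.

S has alternatives sharing prefix 'A A': factor to S → A A S' with S' → ε | S.
A has alternatives sharing prefix 'd a': factor to A → d a A' with A' → b | c.

S -> c | A A S'; A -> c c | a A | d a A'; S' -> eps | S; A' -> b | c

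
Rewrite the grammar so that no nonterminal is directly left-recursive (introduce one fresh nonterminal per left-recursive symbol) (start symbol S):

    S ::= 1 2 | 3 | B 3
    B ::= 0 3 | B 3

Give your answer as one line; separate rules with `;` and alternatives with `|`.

S ::= 1 2 | 3 | B 3; B ::= 0 3 B'; B' ::= 3 B' | eps

Left recursion appears on B.
For B: α = {3}, β = {0 3}. Rewrite as B → β B' and B' → α B' | ε.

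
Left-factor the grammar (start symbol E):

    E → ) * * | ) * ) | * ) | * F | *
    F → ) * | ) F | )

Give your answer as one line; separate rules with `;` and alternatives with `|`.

E → * E' | ) * E''; F → ) F'; E' → ) | F | ε; E'' → * | ); F' → * | F | ε

E has alternatives sharing prefix '*': factor to E → * E' with E' → ) | F | ε.
E has alternatives sharing prefix ') *': factor to E → ) * E'' with E'' → * | ).
F has alternatives sharing prefix ')': factor to F → ) F' with F' → * | F | ε.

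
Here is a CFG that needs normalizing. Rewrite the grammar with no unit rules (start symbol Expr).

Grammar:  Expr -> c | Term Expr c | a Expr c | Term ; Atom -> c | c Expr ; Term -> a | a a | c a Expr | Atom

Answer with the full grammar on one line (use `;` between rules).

Unit pairs: Expr ⇒* {Atom, Term}; Term ⇒* {Atom}.
Replace each nonterminal's rules with the union of the non-unit rules of every nonterminal it unit-derives.

Expr -> a | a a | c a Expr | c | c Expr | Term Expr c | a Expr c; Atom -> c | c Expr; Term -> a | a a | c a Expr | c | c Expr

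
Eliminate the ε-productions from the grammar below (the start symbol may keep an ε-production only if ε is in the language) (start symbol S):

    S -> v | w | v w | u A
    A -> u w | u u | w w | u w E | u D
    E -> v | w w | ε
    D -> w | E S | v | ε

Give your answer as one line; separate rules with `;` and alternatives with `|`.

Nullable set = {D, E}.
ε ∉ L(G), so no ε-production is kept.
Add the nullable-subset variants: A → u D gives u D | u. D → E S gives E S | S.

S -> v | w | v w | u A; A -> u w | u u | w w | u w E | u D | u; E -> v | w w; D -> w | E S | S | v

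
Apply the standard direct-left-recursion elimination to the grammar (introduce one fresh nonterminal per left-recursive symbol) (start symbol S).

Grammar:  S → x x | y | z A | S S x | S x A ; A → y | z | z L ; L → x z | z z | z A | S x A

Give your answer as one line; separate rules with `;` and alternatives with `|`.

S → x x S' | y S' | z A S'; A → y | z | z L; L → x z | z z | z A | S x A; S' → S x S' | x A S' | ε

Directly left-recursive nonterminal: S.
For S: α = {S x, x A}, β = {x x, y, z A}. Rewrite as S → β S' and S' → α S' | ε.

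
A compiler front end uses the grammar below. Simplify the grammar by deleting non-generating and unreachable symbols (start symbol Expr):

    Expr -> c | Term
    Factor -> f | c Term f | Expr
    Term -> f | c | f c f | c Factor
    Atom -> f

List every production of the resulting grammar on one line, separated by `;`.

Expr -> c | Term; Factor -> f | c Term f | Expr; Term -> f | c | f c f | c Factor

Generating nonterminals: {Atom, Expr, Factor, Term}.
Reachable from Expr after that: {Expr, Factor, Term}.
Removed useless symbols: {Atom} and every production mentioning them.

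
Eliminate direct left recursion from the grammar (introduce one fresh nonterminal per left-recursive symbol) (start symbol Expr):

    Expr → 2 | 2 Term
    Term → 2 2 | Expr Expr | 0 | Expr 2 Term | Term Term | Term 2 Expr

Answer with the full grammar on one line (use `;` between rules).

Expr → 2 | 2 Term; Term → 2 2 Term1 | Expr Expr Term1 | 0 Term1 | Expr 2 Term Term1; Term1 → Term Term1 | 2 Expr Term1 | ε

Term is directly left-recursive.
For Term: α = {Term, 2 Expr}, β = {2 2, Expr Expr, 0, Expr 2 Term}. Rewrite as Term → β Term1 and Term1 → α Term1 | ε.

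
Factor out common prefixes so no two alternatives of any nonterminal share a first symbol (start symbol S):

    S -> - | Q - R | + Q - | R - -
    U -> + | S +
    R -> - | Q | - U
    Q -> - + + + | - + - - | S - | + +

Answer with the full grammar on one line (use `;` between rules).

S -> - | Q - R | + Q - | R - -; U -> + | S +; R -> Q | - R'; Q -> S - | + + | - + Q'; R' -> ε | U; Q' -> + + | - -

R has alternatives sharing prefix '-': factor to R → - R' with R' → ε | U.
Q has alternatives sharing prefix '- +': factor to Q → - + Q' with Q' → + + | - -.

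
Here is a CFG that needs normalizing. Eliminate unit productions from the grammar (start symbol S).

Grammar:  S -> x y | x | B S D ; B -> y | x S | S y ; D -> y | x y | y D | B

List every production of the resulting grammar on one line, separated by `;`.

S -> x y | x | B S D; B -> y | x S | S y; D -> y | x S | S y | x y | y D

Unit pairs: D ⇒* {B}.
For every A with A ⇒* B via unit rules, add B's non-unit alternatives to A; then delete every rule of the form X → Y.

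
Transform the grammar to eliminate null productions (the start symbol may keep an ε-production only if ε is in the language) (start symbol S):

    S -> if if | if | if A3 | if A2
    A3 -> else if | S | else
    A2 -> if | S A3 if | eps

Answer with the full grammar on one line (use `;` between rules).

S -> if if | if | if A3 | if A2; A3 -> else if | S | else; A2 -> if | S A3 if

The nullable symbols are {A2}.
ε ∉ L(G), so no ε-production is kept.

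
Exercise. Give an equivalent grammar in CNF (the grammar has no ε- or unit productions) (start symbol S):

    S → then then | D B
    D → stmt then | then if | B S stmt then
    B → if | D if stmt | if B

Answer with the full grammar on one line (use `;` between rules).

S → X1 X1 | D B; D → X2 X1 | X1 X3 | B Y1; B → if | D Y3 | X3 B; X1 → then; X2 → stmt; X3 → if; Y1 → S Y2; Y2 → X2 X1; Y3 → X3 X2

Introduce a nonterminal for each terminal appearing in a rule of length ≥ 2: X1 → then, X2 → stmt, X3 → if.
Binarize each right-hand side of length ≥ 3 by chaining fresh nonterminals (Y1, Y2, …): affected rules were D → B S X2 X1; B → D X3 X2.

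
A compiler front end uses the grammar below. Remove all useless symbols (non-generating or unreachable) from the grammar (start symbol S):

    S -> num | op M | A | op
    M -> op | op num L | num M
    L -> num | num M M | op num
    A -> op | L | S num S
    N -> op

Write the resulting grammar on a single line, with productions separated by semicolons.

S -> num | op M | A | op; M -> op | op num L | num M; L -> num | num M M | op num; A -> op | L | S num S

Generating nonterminals: {A, L, M, N, S}.
Reachable from S after that: {A, L, M, S}.
Removed useless symbols: {N} and every production mentioning them.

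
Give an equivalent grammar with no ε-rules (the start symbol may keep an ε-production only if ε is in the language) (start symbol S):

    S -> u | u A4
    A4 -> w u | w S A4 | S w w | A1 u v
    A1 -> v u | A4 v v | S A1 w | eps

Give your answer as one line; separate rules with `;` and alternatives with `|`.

Nullable nonterminals: {A1}.
ε ∉ L(G), so no ε-production is kept.
For each production, add variants omitting each subset of nullable occurrences: A4 → A1 u v gives A1 u v | u v. A1 → S A1 w gives S A1 w | S w.

S -> u | u A4; A4 -> w u | w S A4 | S w w | A1 u v | u v; A1 -> v u | A4 v v | S A1 w | S w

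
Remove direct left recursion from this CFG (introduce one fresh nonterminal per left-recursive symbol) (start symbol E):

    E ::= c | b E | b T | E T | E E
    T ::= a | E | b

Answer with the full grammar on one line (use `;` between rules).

Left recursion appears on E.
For E: α = {T, E}, β = {c, b E, b T}. Rewrite as E → β E' and E' → α E' | ε.

E ::= c E' | b E E' | b T E'; T ::= a | E | b; E' ::= T E' | E E' | ε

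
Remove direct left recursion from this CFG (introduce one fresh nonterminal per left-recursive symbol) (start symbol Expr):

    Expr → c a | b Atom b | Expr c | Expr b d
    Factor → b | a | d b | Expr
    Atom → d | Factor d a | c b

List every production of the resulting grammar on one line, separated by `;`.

Left recursion appears on Expr.
For Expr: α = {c, b d}, β = {c a, b Atom b}. Rewrite as Expr → β Expr1 and Expr1 → α Expr1 | ε.

Expr → c a Expr1 | b Atom b Expr1; Factor → b | a | d b | Expr; Atom → d | Factor d a | c b; Expr1 → c Expr1 | b d Expr1 | eps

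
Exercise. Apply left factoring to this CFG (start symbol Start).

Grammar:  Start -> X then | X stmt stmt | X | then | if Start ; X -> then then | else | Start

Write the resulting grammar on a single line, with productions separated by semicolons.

Start -> then | if Start | X Start1; X -> then then | else | Start; Start1 -> then | stmt stmt | ε

Start has alternatives sharing prefix 'X': factor to Start → X Start1 with Start1 → then | stmt stmt | ε.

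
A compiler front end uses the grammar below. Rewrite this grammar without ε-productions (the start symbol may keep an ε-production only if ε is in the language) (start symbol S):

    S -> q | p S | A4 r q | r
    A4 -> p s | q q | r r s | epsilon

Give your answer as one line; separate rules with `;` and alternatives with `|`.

S -> q | p S | A4 r q | r q | r; A4 -> p s | q q | r r s

Nullable nonterminals: {A4}.
ε ∉ L(G), so no ε-production is kept.
Add the nullable-subset variants: S → A4 r q gives A4 r q | r q.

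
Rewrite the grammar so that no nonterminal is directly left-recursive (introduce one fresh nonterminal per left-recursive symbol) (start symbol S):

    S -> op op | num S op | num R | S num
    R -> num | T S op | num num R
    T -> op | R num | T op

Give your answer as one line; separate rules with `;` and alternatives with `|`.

Left recursion appears on S, T.
For S: α = {num}, β = {op op, num S op, num R}. Rewrite as S → β S' and S' → α S' | ε.
For T: α = {op}, β = {op, R num}. Rewrite as T → β T' and T' → α T' | ε.

S -> op op S' | num S op S' | num R S'; R -> num | T S op | num num R; T -> op T' | R num T'; S' -> num S' | epsilon; T' -> op T' | epsilon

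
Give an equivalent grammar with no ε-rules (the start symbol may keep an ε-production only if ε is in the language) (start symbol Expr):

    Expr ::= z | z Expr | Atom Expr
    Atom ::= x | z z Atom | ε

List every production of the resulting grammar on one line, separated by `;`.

Expr ::= z | z Expr | Atom Expr; Atom ::= x | z z Atom | z z

The nullable symbols are {Atom}.
ε ∉ L(G), so no ε-production is kept.
For each production, add variants omitting each subset of nullable occurrences: Atom → z z Atom gives z z Atom | z z.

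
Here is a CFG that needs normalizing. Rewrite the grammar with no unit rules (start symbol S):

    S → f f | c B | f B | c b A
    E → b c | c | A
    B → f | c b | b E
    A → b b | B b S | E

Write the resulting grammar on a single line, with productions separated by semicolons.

S → f f | c B | f B | c b A; E → b c | c | b b | B b S; B → f | c b | b E; A → b c | c | b b | B b S

Unit pairs: A ⇒* {E}; E ⇒* {A}.
Replace each nonterminal's rules with the union of the non-unit rules of every nonterminal it unit-derives.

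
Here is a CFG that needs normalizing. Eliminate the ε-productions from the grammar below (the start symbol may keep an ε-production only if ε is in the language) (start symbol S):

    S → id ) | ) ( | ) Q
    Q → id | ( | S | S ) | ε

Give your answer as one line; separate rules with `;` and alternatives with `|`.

Nullable set = {Q}.
ε ∉ L(G), so no ε-production is kept.
Expand every rule over subsets of its nullable positions: S → ) Q gives ) Q | ).

S → id ) | ) ( | ) Q | ); Q → id | ( | S | S )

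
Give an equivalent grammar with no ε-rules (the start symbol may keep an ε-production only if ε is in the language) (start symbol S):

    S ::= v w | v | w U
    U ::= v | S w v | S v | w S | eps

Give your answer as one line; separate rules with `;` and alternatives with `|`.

The nullable symbols are {U}.
ε ∉ L(G), so no ε-production is kept.
For each production, add variants omitting each subset of nullable occurrences: S → w U gives w U | w.

S ::= v w | v | w U | w; U ::= v | S w v | S v | w S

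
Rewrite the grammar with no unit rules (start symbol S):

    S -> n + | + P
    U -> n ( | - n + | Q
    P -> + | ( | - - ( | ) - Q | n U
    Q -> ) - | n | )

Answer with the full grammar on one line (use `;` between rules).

S -> n + | + P; U -> n ( | - n + | ) - | n | ); P -> + | ( | - - ( | ) - Q | n U; Q -> ) - | n | )

Unit pairs: U ⇒* {Q}.
For each unit pair (A, B), copy every non-unit production of B to A, then drop all unit productions.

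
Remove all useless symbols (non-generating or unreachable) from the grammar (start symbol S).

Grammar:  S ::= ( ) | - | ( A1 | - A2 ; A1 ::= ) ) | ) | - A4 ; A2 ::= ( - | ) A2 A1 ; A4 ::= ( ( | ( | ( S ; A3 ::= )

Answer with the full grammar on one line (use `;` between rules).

Generating nonterminals: {A1, A2, A3, A4, S}.
Reachable from S after that: {A1, A2, A4, S}.
Removed useless symbols: {A3} and every production mentioning them.

S ::= ( ) | - | ( A1 | - A2; A1 ::= ) ) | ) | - A4; A2 ::= ( - | ) A2 A1; A4 ::= ( ( | ( | ( S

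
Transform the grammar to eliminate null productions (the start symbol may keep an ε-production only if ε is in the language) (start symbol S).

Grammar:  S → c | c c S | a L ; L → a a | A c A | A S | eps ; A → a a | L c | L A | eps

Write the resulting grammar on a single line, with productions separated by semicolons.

S → c | c c S | a L | a; L → a a | A c A | A c | c A | c | A S | S; A → a a | L c | c | L A | L

Nullable set = {A, L}.
ε ∉ L(G), so no ε-production is kept.
For each production, add variants omitting each subset of nullable occurrences: S → a L gives a L | a. L → A c A gives A c A | A c | c A | c. L → A S gives A S | S. A → L c gives L c | c.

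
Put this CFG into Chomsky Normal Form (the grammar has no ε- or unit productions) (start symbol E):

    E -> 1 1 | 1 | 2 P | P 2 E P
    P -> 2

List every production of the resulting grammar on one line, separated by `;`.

E -> X1 X1 | 1 | X2 P | P Y1; P -> 2; X1 -> 1; X2 -> 2; Y1 -> X2 Y2; Y2 -> E P

Introduce a nonterminal for each terminal appearing in a rule of length ≥ 2: X1 → 1, X2 → 2.
Binarize each right-hand side of length ≥ 3 by chaining fresh nonterminals (Y1, Y2, …): affected rules were E → P X2 E P.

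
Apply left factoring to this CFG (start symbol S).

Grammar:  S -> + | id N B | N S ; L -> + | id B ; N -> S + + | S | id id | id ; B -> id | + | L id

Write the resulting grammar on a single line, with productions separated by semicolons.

S -> + | id N B | N S; L -> + | id B; N -> S N' | id N''; B -> id | + | L id; N' -> + + | ε; N'' -> id | ε

N has alternatives sharing prefix 'S': factor to N → S N' with N' → + + | ε.
N has alternatives sharing prefix 'id': factor to N → id N'' with N'' → id | ε.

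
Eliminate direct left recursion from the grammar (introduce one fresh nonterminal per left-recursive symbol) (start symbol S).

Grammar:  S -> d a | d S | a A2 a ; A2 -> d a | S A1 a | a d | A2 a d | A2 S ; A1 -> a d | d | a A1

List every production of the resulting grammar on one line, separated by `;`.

Directly left-recursive nonterminal: A2.
For A2: α = {a d, S}, β = {d a, S A1 a, a d}. Rewrite as A2 → β A2' and A2' → α A2' | ε.

S -> d a | d S | a A2 a; A2 -> d a A2' | S A1 a A2' | a d A2'; A1 -> a d | d | a A1; A2' -> a d A2' | S A2' | ε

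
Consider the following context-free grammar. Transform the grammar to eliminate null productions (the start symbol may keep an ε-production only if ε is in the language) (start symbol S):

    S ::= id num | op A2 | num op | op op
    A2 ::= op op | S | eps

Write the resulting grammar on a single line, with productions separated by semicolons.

S ::= id num | op A2 | op | num op | op op; A2 ::= op op | S

Nullable nonterminals: {A2}.
ε ∉ L(G), so no ε-production is kept.
Add the nullable-subset variants: S → op A2 gives op A2 | op.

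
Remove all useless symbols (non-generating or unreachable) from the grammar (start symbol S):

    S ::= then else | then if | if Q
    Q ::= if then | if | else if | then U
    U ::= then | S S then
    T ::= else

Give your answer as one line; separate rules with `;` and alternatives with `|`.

Generating nonterminals: {Q, S, T, U}.
Reachable from S after that: {Q, S, U}.
Removed useless symbols: {T} and every production mentioning them.

S ::= then else | then if | if Q; Q ::= if then | if | else if | then U; U ::= then | S S then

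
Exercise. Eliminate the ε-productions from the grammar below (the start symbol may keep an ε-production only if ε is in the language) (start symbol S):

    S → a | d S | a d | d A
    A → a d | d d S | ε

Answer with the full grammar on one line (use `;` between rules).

S → a | d S | a d | d A | d; A → a d | d d S

Nullable nonterminals: {A}.
ε ∉ L(G), so no ε-production is kept.
Add the nullable-subset variants: S → d A gives d A | d.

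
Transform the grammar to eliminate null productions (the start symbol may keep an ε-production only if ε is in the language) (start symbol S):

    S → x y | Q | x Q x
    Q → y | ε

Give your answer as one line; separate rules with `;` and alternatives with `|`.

S → x y | Q | x Q x | x x | ε; Q → y

Nullable nonterminals: {Q, S}.
ε ∈ L(G) since S is nullable, so keep S → ε.
Add the nullable-subset variants: S → x Q x gives x Q x | x x.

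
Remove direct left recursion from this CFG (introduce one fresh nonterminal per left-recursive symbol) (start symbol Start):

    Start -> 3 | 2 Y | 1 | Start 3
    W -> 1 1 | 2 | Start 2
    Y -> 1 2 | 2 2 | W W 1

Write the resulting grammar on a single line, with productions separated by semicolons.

Directly left-recursive nonterminal: Start.
For Start: α = {3}, β = {3, 2 Y, 1}. Rewrite as Start → β Start1 and Start1 → α Start1 | ε.

Start -> 3 Start1 | 2 Y Start1 | 1 Start1; W -> 1 1 | 2 | Start 2; Y -> 1 2 | 2 2 | W W 1; Start1 -> 3 Start1 | ε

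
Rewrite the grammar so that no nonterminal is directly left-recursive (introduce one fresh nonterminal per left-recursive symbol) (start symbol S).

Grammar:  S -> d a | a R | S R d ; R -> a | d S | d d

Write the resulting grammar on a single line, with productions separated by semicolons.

S is directly left-recursive.
For S: α = {R d}, β = {d a, a R}. Rewrite as S → β S' and S' → α S' | ε.

S -> d a S' | a R S'; R -> a | d S | d d; S' -> R d S' | epsilon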